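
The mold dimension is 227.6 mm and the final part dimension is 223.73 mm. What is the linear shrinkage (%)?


Shrinkage = (mold - part) / mold * 100
= (227.6 - 223.73) / 227.6 * 100
= 3.87 / 227.6 * 100
= 1.7%

1.7%


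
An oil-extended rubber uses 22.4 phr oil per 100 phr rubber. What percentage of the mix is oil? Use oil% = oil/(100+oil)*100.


Oil % = oil / (100 + oil) * 100
= 22.4 / (100 + 22.4) * 100
= 22.4 / 122.4 * 100
= 18.3%

18.3%


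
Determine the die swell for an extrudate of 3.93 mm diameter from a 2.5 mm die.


Die swell ratio = D_extrudate / D_die
= 3.93 / 2.5
= 1.572

Die swell = 1.572


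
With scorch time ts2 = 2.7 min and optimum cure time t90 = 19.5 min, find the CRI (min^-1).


CRI = 100 / (t90 - ts2)
= 100 / (19.5 - 2.7)
= 100 / 16.8
= 5.95 min^-1

5.95 min^-1


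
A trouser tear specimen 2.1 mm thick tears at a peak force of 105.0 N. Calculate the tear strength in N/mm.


Tear strength = force / thickness
= 105.0 / 2.1
= 50.0 N/mm

50.0 N/mm


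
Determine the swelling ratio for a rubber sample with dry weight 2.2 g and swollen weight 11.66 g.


Q = W_swollen / W_dry
Q = 11.66 / 2.2
Q = 5.3

Q = 5.3


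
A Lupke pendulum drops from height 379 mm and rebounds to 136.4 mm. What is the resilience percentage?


Resilience = h_rebound / h_drop * 100
= 136.4 / 379 * 100
= 36.0%

36.0%


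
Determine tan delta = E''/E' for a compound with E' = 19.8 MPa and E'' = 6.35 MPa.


tan delta = E'' / E'
= 6.35 / 19.8
= 0.3207

tan delta = 0.3207


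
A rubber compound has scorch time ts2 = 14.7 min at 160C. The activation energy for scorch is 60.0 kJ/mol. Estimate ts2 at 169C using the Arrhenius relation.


Convert temperatures: T1 = 160 + 273.15 = 433.15 K, T2 = 169 + 273.15 = 442.15 K
ts2_new = 14.7 * exp(60000 / 8.314 * (1/442.15 - 1/433.15))
1/T2 - 1/T1 = -4.6993e-05
ts2_new = 10.47 min

10.47 min


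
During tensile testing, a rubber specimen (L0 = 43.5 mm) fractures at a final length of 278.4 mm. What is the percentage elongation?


Elongation = (Lf - L0) / L0 * 100
= (278.4 - 43.5) / 43.5 * 100
= 234.9 / 43.5 * 100
= 540.0%

540.0%


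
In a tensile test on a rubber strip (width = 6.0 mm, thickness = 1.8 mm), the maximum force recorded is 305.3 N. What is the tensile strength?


Area = width * thickness = 6.0 * 1.8 = 10.8 mm^2
TS = force / area = 305.3 / 10.8 = 28.27 MPa

28.27 MPa


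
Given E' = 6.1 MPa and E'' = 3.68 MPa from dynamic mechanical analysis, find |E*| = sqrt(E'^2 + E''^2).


|E*| = sqrt(E'^2 + E''^2)
= sqrt(6.1^2 + 3.68^2)
= sqrt(37.2100 + 13.5424)
= 7.124 MPa

7.124 MPa


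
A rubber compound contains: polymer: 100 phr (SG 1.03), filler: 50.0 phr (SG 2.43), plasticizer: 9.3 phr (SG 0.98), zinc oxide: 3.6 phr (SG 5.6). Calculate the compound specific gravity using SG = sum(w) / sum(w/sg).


Sum of weights = 162.9
Volume contributions:
  polymer: 100/1.03 = 97.0874
  filler: 50.0/2.43 = 20.5761
  plasticizer: 9.3/0.98 = 9.4898
  zinc oxide: 3.6/5.6 = 0.6429
Sum of volumes = 127.7962
SG = 162.9 / 127.7962 = 1.275

SG = 1.275


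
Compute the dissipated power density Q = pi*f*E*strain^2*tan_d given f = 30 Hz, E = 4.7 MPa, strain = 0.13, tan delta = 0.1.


Q = pi * f * E * strain^2 * tan_d
= pi * 30 * 4.7 * 0.13^2 * 0.1
= pi * 30 * 4.7 * 0.0169 * 0.1
= 0.7486

Q = 0.7486


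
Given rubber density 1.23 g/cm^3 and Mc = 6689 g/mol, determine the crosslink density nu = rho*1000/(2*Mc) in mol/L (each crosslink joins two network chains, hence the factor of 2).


nu = rho * 1000 / (2 * Mc)
nu = 1.23 * 1000 / (2 * 6689)
nu = 1230.0 / 13378
nu = 0.0919 mol/L

0.0919 mol/L


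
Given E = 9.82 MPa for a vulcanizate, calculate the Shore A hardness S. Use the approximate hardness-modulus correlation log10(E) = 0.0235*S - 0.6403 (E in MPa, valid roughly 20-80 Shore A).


log10(E) = 0.0235*S - 0.6403  =>  S = (log10(E) + 0.6403) / 0.0235
log10(9.82) = 0.992111
S = (0.992111 + 0.6403) / 0.0235 = 1.632411 / 0.0235
S = 69.5

Shore A = 69.5


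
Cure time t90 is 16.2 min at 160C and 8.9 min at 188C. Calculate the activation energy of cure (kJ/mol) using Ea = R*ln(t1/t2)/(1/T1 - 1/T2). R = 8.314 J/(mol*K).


T1 = 433.15 K, T2 = 461.15 K
1/T1 - 1/T2 = 1.4018e-04
ln(t1/t2) = ln(16.2/8.9) = 0.5990
Ea = 8.314 * 0.5990 / 1.4018e-04 = 35524.6915 J/mol
Ea = 35.52 kJ/mol

35.52 kJ/mol


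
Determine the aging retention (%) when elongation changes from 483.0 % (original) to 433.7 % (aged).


Retention = aged / original * 100
= 433.7 / 483.0 * 100
= 89.8%

89.8%


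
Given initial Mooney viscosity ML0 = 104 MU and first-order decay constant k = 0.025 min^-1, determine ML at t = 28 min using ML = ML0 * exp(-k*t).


ML = ML0 * exp(-k * t)
ML = 104 * exp(-0.025 * 28)
ML = 104 * 0.4966
ML = 51.64 MU

51.64 MU


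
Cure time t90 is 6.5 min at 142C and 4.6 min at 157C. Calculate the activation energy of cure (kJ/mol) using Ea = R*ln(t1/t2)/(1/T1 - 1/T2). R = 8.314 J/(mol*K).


T1 = 415.15 K, T2 = 430.15 K
1/T1 - 1/T2 = 8.3997e-05
ln(t1/t2) = ln(6.5/4.6) = 0.3457
Ea = 8.314 * 0.3457 / 8.3997e-05 = 34221.6335 J/mol
Ea = 34.22 kJ/mol

34.22 kJ/mol


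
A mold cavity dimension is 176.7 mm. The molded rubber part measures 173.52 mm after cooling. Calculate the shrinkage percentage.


Shrinkage = (mold - part) / mold * 100
= (176.7 - 173.52) / 176.7 * 100
= 3.18 / 176.7 * 100
= 1.8%

1.8%


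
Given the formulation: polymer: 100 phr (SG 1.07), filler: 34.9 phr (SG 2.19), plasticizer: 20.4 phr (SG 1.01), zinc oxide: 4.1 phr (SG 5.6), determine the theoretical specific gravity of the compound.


Sum of weights = 159.4
Volume contributions:
  polymer: 100/1.07 = 93.4579
  filler: 34.9/2.19 = 15.9361
  plasticizer: 20.4/1.01 = 20.1980
  zinc oxide: 4.1/5.6 = 0.7321
Sum of volumes = 130.3242
SG = 159.4 / 130.3242 = 1.223

SG = 1.223


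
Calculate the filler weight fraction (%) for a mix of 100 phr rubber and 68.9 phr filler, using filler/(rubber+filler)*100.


Filler % = filler / (rubber + filler) * 100
= 68.9 / (100 + 68.9) * 100
= 68.9 / 168.9 * 100
= 40.79%

40.79%


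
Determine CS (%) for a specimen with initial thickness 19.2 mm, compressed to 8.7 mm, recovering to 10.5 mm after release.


CS = (t0 - recovered) / (t0 - ts) * 100
= (19.2 - 10.5) / (19.2 - 8.7) * 100
= 8.7 / 10.5 * 100
= 82.9%

82.9%


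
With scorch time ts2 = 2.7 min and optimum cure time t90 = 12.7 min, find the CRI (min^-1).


CRI = 100 / (t90 - ts2)
= 100 / (12.7 - 2.7)
= 100 / 10.0
= 10.0 min^-1

10.0 min^-1


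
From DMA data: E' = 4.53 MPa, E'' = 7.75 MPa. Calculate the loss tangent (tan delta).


tan delta = E'' / E'
= 7.75 / 4.53
= 1.7108

tan delta = 1.7108


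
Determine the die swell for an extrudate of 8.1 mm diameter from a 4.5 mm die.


Die swell ratio = D_extrudate / D_die
= 8.1 / 4.5
= 1.8

Die swell = 1.8


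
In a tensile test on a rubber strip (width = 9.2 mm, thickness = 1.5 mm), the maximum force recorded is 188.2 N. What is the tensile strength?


Area = width * thickness = 9.2 * 1.5 = 13.8 mm^2
TS = force / area = 188.2 / 13.8 = 13.64 MPa

13.64 MPa


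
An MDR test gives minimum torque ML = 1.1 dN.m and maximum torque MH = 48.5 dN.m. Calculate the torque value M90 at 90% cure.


M90 = ML + 0.9 * (MH - ML)
M90 = 1.1 + 0.9 * (48.5 - 1.1)
M90 = 1.1 + 0.9 * 47.4
M90 = 43.76 dN.m

43.76 dN.m


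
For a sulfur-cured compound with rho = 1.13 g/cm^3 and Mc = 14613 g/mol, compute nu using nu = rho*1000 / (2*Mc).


nu = rho * 1000 / (2 * Mc)
nu = 1.13 * 1000 / (2 * 14613)
nu = 1130.0 / 29226
nu = 0.0387 mol/L

0.0387 mol/L


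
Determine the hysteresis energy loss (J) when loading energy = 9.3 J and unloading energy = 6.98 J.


Hysteresis loss = loading - unloading
= 9.3 - 6.98
= 2.32 J

2.32 J


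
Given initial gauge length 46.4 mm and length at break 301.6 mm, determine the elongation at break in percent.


Elongation = (Lf - L0) / L0 * 100
= (301.6 - 46.4) / 46.4 * 100
= 255.2 / 46.4 * 100
= 550.0%

550.0%


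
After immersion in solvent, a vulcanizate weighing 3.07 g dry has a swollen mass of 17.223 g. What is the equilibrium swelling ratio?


Q = W_swollen / W_dry
Q = 17.223 / 3.07
Q = 5.61

Q = 5.61


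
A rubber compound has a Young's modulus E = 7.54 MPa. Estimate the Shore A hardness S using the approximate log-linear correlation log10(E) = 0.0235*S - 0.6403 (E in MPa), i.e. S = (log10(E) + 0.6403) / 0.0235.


log10(E) = 0.0235*S - 0.6403  =>  S = (log10(E) + 0.6403) / 0.0235
log10(7.54) = 0.877371
S = (0.877371 + 0.6403) / 0.0235 = 1.517671 / 0.0235
S = 64.6

Shore A = 64.6


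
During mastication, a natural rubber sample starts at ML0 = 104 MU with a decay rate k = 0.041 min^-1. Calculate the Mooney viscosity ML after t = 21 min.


ML = ML0 * exp(-k * t)
ML = 104 * exp(-0.041 * 21)
ML = 104 * 0.4227
ML = 43.96 MU

43.96 MU


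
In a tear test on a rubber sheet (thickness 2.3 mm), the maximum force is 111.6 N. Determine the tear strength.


Tear strength = force / thickness
= 111.6 / 2.3
= 48.52 N/mm

48.52 N/mm


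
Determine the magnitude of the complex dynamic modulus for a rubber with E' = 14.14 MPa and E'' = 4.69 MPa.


|E*| = sqrt(E'^2 + E''^2)
= sqrt(14.14^2 + 4.69^2)
= sqrt(199.9396 + 21.9961)
= 14.898 MPa

14.898 MPa


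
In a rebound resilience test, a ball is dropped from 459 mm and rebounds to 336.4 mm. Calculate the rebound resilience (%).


Resilience = h_rebound / h_drop * 100
= 336.4 / 459 * 100
= 73.3%

73.3%


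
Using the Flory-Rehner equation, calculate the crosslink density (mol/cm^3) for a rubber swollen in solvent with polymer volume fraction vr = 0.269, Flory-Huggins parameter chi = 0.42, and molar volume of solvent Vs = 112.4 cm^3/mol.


ln(1 - vr) = ln(1 - 0.269) = -0.3133
Numerator = -((-0.3133) + 0.269 + 0.42 * 0.269^2) = 0.0140
Denominator = 112.4 * (0.269^(1/3) - 0.269/2) = 57.4399
nu = 0.0140 / 57.4399 = 2.4287e-04 mol/cm^3

2.4287e-04 mol/cm^3


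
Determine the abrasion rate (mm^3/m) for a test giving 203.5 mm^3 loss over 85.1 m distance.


Rate = volume_loss / distance
= 203.5 / 85.1
= 2.391 mm^3/m

2.391 mm^3/m


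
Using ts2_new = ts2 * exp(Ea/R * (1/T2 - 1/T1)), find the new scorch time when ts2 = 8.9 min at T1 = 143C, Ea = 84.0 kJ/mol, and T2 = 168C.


Convert temperatures: T1 = 143 + 273.15 = 416.15 K, T2 = 168 + 273.15 = 441.15 K
ts2_new = 8.9 * exp(84000 / 8.314 * (1/441.15 - 1/416.15))
1/T2 - 1/T1 = -1.3618e-04
ts2_new = 2.25 min

2.25 min


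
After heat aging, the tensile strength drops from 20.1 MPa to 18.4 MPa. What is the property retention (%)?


Retention = aged / original * 100
= 18.4 / 20.1 * 100
= 91.5%

91.5%


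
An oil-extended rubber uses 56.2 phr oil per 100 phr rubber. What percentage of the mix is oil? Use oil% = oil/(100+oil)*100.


Oil % = oil / (100 + oil) * 100
= 56.2 / (100 + 56.2) * 100
= 56.2 / 156.2 * 100
= 35.98%

35.98%


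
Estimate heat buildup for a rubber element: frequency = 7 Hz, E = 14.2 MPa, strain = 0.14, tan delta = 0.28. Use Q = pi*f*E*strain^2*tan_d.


Q = pi * f * E * strain^2 * tan_d
= pi * 7 * 14.2 * 0.14^2 * 0.28
= pi * 7 * 14.2 * 0.0196 * 0.28
= 1.7138

Q = 1.7138


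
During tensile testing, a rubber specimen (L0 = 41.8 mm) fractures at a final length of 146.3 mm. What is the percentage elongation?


Elongation = (Lf - L0) / L0 * 100
= (146.3 - 41.8) / 41.8 * 100
= 104.5 / 41.8 * 100
= 250.0%

250.0%


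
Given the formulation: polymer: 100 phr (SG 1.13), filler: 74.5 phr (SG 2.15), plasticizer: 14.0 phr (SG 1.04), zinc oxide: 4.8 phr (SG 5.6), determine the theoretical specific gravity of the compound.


Sum of weights = 193.3
Volume contributions:
  polymer: 100/1.13 = 88.4956
  filler: 74.5/2.15 = 34.6512
  plasticizer: 14.0/1.04 = 13.4615
  zinc oxide: 4.8/5.6 = 0.8571
Sum of volumes = 137.4654
SG = 193.3 / 137.4654 = 1.406

SG = 1.406


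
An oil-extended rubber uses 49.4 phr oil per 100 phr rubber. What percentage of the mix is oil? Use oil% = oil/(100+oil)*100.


Oil % = oil / (100 + oil) * 100
= 49.4 / (100 + 49.4) * 100
= 49.4 / 149.4 * 100
= 33.07%

33.07%


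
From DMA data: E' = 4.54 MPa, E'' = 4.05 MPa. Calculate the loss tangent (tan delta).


tan delta = E'' / E'
= 4.05 / 4.54
= 0.8921

tan delta = 0.8921


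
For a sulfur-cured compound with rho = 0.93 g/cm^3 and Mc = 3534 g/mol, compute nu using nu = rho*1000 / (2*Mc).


nu = rho * 1000 / (2 * Mc)
nu = 0.93 * 1000 / (2 * 3534)
nu = 930.0 / 7068
nu = 0.1316 mol/L

0.1316 mol/L


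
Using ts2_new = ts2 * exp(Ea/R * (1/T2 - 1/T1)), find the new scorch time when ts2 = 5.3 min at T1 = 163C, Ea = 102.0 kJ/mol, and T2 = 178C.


Convert temperatures: T1 = 163 + 273.15 = 436.15 K, T2 = 178 + 273.15 = 451.15 K
ts2_new = 5.3 * exp(102000 / 8.314 * (1/451.15 - 1/436.15))
1/T2 - 1/T1 = -7.6231e-05
ts2_new = 2.08 min

2.08 min


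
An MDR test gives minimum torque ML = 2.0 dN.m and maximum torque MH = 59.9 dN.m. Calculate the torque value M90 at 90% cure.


M90 = ML + 0.9 * (MH - ML)
M90 = 2.0 + 0.9 * (59.9 - 2.0)
M90 = 2.0 + 0.9 * 57.9
M90 = 54.11 dN.m

54.11 dN.m


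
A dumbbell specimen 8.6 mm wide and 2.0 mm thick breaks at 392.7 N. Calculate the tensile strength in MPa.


Area = width * thickness = 8.6 * 2.0 = 17.2 mm^2
TS = force / area = 392.7 / 17.2 = 22.83 MPa

22.83 MPa


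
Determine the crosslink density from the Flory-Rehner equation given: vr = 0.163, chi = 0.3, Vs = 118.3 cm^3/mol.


ln(1 - vr) = ln(1 - 0.163) = -0.1779
Numerator = -((-0.1779) + 0.163 + 0.3 * 0.163^2) = 0.0070
Denominator = 118.3 * (0.163^(1/3) - 0.163/2) = 54.9806
nu = 0.0070 / 54.9806 = 1.2660e-04 mol/cm^3

1.2660e-04 mol/cm^3


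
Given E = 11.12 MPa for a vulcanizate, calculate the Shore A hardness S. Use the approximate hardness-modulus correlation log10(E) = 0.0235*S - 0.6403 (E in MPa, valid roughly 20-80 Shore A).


log10(E) = 0.0235*S - 0.6403  =>  S = (log10(E) + 0.6403) / 0.0235
log10(11.12) = 1.046105
S = (1.046105 + 0.6403) / 0.0235 = 1.686405 / 0.0235
S = 71.8

Shore A = 71.8


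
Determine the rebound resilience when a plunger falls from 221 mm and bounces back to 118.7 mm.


Resilience = h_rebound / h_drop * 100
= 118.7 / 221 * 100
= 53.7%

53.7%


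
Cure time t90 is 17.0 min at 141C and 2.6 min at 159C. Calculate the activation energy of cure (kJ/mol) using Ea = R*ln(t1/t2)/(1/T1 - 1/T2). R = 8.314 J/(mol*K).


T1 = 414.15 K, T2 = 432.15 K
1/T1 - 1/T2 = 1.0057e-04
ln(t1/t2) = ln(17.0/2.6) = 1.8777
Ea = 8.314 * 1.8777 / 1.0057e-04 = 155223.0968 J/mol
Ea = 155.22 kJ/mol

155.22 kJ/mol


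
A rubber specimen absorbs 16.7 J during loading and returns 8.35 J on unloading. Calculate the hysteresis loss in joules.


Hysteresis loss = loading - unloading
= 16.7 - 8.35
= 8.35 J

8.35 J


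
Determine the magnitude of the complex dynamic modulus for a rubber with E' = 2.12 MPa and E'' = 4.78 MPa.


|E*| = sqrt(E'^2 + E''^2)
= sqrt(2.12^2 + 4.78^2)
= sqrt(4.4944 + 22.8484)
= 5.229 MPa

5.229 MPa


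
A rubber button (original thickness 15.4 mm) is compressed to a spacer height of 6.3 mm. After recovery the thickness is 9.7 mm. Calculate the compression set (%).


CS = (t0 - recovered) / (t0 - ts) * 100
= (15.4 - 9.7) / (15.4 - 6.3) * 100
= 5.7 / 9.1 * 100
= 62.6%

62.6%


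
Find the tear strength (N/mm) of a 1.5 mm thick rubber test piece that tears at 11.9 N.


Tear strength = force / thickness
= 11.9 / 1.5
= 7.93 N/mm

7.93 N/mm


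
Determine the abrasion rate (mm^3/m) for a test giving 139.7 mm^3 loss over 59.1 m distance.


Rate = volume_loss / distance
= 139.7 / 59.1
= 2.364 mm^3/m

2.364 mm^3/m


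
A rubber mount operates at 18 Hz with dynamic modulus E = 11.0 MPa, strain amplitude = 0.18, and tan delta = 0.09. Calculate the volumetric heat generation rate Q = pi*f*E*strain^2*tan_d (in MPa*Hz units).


Q = pi * f * E * strain^2 * tan_d
= pi * 18 * 11.0 * 0.18^2 * 0.09
= pi * 18 * 11.0 * 0.0324 * 0.09
= 1.8139

Q = 1.8139


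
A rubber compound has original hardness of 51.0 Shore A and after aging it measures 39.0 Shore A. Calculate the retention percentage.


Retention = aged / original * 100
= 39.0 / 51.0 * 100
= 76.5%

76.5%


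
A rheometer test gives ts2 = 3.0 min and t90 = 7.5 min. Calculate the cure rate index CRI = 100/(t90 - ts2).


CRI = 100 / (t90 - ts2)
= 100 / (7.5 - 3.0)
= 100 / 4.5
= 22.22 min^-1

22.22 min^-1


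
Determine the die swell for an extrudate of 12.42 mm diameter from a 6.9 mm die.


Die swell ratio = D_extrudate / D_die
= 12.42 / 6.9
= 1.8

Die swell = 1.8


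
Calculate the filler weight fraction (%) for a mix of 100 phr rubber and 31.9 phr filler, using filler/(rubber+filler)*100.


Filler % = filler / (rubber + filler) * 100
= 31.9 / (100 + 31.9) * 100
= 31.9 / 131.9 * 100
= 24.18%

24.18%


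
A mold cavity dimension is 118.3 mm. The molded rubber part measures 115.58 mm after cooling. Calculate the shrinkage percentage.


Shrinkage = (mold - part) / mold * 100
= (118.3 - 115.58) / 118.3 * 100
= 2.72 / 118.3 * 100
= 2.3%

2.3%


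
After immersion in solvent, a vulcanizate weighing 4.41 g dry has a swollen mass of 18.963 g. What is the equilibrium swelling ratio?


Q = W_swollen / W_dry
Q = 18.963 / 4.41
Q = 4.3

Q = 4.3


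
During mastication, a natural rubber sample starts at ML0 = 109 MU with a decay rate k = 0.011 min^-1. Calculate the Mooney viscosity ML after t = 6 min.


ML = ML0 * exp(-k * t)
ML = 109 * exp(-0.011 * 6)
ML = 109 * 0.9361
ML = 102.04 MU

102.04 MU


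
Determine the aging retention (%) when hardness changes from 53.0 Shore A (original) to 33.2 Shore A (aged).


Retention = aged / original * 100
= 33.2 / 53.0 * 100
= 62.6%

62.6%


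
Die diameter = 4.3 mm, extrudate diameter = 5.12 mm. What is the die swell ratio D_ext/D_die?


Die swell ratio = D_extrudate / D_die
= 5.12 / 4.3
= 1.191

Die swell = 1.191


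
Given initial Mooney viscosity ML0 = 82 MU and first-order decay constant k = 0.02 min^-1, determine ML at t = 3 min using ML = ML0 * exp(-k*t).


ML = ML0 * exp(-k * t)
ML = 82 * exp(-0.02 * 3)
ML = 82 * 0.9418
ML = 77.22 MU

77.22 MU


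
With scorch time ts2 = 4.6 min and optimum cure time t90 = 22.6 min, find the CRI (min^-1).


CRI = 100 / (t90 - ts2)
= 100 / (22.6 - 4.6)
= 100 / 18.0
= 5.56 min^-1

5.56 min^-1


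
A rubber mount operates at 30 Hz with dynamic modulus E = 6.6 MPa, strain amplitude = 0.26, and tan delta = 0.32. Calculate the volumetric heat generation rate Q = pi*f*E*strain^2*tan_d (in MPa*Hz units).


Q = pi * f * E * strain^2 * tan_d
= pi * 30 * 6.6 * 0.26^2 * 0.32
= pi * 30 * 6.6 * 0.0676 * 0.32
= 13.4559

Q = 13.4559


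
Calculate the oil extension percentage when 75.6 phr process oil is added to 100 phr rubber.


Oil % = oil / (100 + oil) * 100
= 75.6 / (100 + 75.6) * 100
= 75.6 / 175.6 * 100
= 43.05%

43.05%


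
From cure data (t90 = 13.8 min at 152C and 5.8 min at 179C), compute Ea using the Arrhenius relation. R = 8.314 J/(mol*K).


T1 = 425.15 K, T2 = 452.15 K
1/T1 - 1/T2 = 1.4046e-04
ln(t1/t2) = ln(13.8/5.8) = 0.8668
Ea = 8.314 * 0.8668 / 1.4046e-04 = 51309.1979 J/mol
Ea = 51.31 kJ/mol

51.31 kJ/mol


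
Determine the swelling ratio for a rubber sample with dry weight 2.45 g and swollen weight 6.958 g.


Q = W_swollen / W_dry
Q = 6.958 / 2.45
Q = 2.84

Q = 2.84


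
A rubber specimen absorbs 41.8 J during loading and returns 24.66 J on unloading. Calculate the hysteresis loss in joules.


Hysteresis loss = loading - unloading
= 41.8 - 24.66
= 17.14 J

17.14 J


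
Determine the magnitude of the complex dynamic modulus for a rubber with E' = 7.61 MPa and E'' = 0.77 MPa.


|E*| = sqrt(E'^2 + E''^2)
= sqrt(7.61^2 + 0.77^2)
= sqrt(57.9121 + 0.5929)
= 7.649 MPa

7.649 MPa


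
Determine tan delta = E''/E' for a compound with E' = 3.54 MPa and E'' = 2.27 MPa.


tan delta = E'' / E'
= 2.27 / 3.54
= 0.6412

tan delta = 0.6412


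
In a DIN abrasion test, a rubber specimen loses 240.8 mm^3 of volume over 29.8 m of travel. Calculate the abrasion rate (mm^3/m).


Rate = volume_loss / distance
= 240.8 / 29.8
= 8.081 mm^3/m

8.081 mm^3/m


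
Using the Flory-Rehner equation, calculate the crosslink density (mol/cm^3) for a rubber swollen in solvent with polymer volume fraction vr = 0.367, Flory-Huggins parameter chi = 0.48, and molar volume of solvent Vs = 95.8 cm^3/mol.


ln(1 - vr) = ln(1 - 0.367) = -0.4573
Numerator = -((-0.4573) + 0.367 + 0.48 * 0.367^2) = 0.0256
Denominator = 95.8 * (0.367^(1/3) - 0.367/2) = 51.0097
nu = 0.0256 / 51.0097 = 5.0253e-04 mol/cm^3

5.0253e-04 mol/cm^3


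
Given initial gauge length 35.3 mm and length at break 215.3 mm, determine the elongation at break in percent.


Elongation = (Lf - L0) / L0 * 100
= (215.3 - 35.3) / 35.3 * 100
= 180.0 / 35.3 * 100
= 509.9%

509.9%


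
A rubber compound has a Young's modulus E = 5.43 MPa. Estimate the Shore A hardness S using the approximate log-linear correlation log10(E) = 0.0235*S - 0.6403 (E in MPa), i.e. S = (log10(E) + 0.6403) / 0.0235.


log10(E) = 0.0235*S - 0.6403  =>  S = (log10(E) + 0.6403) / 0.0235
log10(5.43) = 0.734800
S = (0.734800 + 0.6403) / 0.0235 = 1.375100 / 0.0235
S = 58.5

Shore A = 58.5


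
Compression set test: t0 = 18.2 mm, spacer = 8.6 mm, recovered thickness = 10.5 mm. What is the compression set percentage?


CS = (t0 - recovered) / (t0 - ts) * 100
= (18.2 - 10.5) / (18.2 - 8.6) * 100
= 7.7 / 9.6 * 100
= 80.2%

80.2%


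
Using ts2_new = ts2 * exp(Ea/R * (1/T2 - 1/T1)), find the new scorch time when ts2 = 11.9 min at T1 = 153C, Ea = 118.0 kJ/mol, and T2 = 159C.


Convert temperatures: T1 = 153 + 273.15 = 426.15 K, T2 = 159 + 273.15 = 432.15 K
ts2_new = 11.9 * exp(118000 / 8.314 * (1/432.15 - 1/426.15))
1/T2 - 1/T1 = -3.2580e-05
ts2_new = 7.49 min

7.49 min


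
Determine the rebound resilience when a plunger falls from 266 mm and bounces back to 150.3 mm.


Resilience = h_rebound / h_drop * 100
= 150.3 / 266 * 100
= 56.5%

56.5%


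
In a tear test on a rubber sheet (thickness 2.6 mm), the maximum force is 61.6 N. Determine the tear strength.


Tear strength = force / thickness
= 61.6 / 2.6
= 23.69 N/mm

23.69 N/mm


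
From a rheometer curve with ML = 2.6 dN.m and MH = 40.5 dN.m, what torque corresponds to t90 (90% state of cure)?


M90 = ML + 0.9 * (MH - ML)
M90 = 2.6 + 0.9 * (40.5 - 2.6)
M90 = 2.6 + 0.9 * 37.9
M90 = 36.71 dN.m

36.71 dN.m


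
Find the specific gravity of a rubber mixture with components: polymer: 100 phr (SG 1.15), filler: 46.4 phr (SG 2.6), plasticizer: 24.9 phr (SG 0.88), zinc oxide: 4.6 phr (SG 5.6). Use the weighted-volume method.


Sum of weights = 175.9
Volume contributions:
  polymer: 100/1.15 = 86.9565
  filler: 46.4/2.6 = 17.8462
  plasticizer: 24.9/0.88 = 28.2955
  zinc oxide: 4.6/5.6 = 0.8214
Sum of volumes = 133.9196
SG = 175.9 / 133.9196 = 1.313

SG = 1.313


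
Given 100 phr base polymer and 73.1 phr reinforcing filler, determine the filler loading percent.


Filler % = filler / (rubber + filler) * 100
= 73.1 / (100 + 73.1) * 100
= 73.1 / 173.1 * 100
= 42.23%

42.23%


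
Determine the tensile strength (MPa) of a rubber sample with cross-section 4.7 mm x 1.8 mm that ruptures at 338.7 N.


Area = width * thickness = 4.7 * 1.8 = 8.46 mm^2
TS = force / area = 338.7 / 8.46 = 40.04 MPa

40.04 MPa


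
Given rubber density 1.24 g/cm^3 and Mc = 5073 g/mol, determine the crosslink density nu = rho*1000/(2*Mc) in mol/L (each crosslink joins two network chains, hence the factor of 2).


nu = rho * 1000 / (2 * Mc)
nu = 1.24 * 1000 / (2 * 5073)
nu = 1240.0 / 10146
nu = 0.1222 mol/L

0.1222 mol/L


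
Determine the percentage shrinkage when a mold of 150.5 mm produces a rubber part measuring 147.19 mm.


Shrinkage = (mold - part) / mold * 100
= (150.5 - 147.19) / 150.5 * 100
= 3.31 / 150.5 * 100
= 2.2%

2.2%


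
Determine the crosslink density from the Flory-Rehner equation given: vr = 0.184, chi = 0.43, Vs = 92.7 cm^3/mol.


ln(1 - vr) = ln(1 - 0.184) = -0.2033
Numerator = -((-0.2033) + 0.184 + 0.43 * 0.184^2) = 0.0048
Denominator = 92.7 * (0.184^(1/3) - 0.184/2) = 44.1969
nu = 0.0048 / 44.1969 = 1.0822e-04 mol/cm^3

1.0822e-04 mol/cm^3


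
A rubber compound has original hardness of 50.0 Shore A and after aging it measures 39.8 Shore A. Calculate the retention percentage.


Retention = aged / original * 100
= 39.8 / 50.0 * 100
= 79.6%

79.6%


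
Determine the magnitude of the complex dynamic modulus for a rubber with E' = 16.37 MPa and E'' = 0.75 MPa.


|E*| = sqrt(E'^2 + E''^2)
= sqrt(16.37^2 + 0.75^2)
= sqrt(267.9769 + 0.5625)
= 16.387 MPa

16.387 MPa


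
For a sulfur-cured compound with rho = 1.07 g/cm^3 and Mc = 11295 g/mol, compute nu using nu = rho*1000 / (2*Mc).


nu = rho * 1000 / (2 * Mc)
nu = 1.07 * 1000 / (2 * 11295)
nu = 1070.0 / 22590
nu = 0.0474 mol/L

0.0474 mol/L


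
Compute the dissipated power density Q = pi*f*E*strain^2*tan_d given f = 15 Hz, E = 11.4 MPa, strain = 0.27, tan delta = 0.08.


Q = pi * f * E * strain^2 * tan_d
= pi * 15 * 11.4 * 0.27^2 * 0.08
= pi * 15 * 11.4 * 0.0729 * 0.08
= 3.1330

Q = 3.1330


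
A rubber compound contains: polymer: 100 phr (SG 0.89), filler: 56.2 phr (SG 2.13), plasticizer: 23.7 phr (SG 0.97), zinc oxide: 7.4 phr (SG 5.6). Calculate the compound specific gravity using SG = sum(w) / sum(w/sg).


Sum of weights = 187.3
Volume contributions:
  polymer: 100/0.89 = 112.3596
  filler: 56.2/2.13 = 26.3850
  plasticizer: 23.7/0.97 = 24.4330
  zinc oxide: 7.4/5.6 = 1.3214
Sum of volumes = 164.4989
SG = 187.3 / 164.4989 = 1.139

SG = 1.139


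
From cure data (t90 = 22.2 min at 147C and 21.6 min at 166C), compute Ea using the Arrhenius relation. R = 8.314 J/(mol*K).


T1 = 420.15 K, T2 = 439.15 K
1/T1 - 1/T2 = 1.0298e-04
ln(t1/t2) = ln(22.2/21.6) = 0.0274
Ea = 8.314 * 0.0274 / 1.0298e-04 = 2212.1164 J/mol
Ea = 2.21 kJ/mol

2.21 kJ/mol


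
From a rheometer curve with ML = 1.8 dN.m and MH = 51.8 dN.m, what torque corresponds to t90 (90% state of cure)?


M90 = ML + 0.9 * (MH - ML)
M90 = 1.8 + 0.9 * (51.8 - 1.8)
M90 = 1.8 + 0.9 * 50.0
M90 = 46.8 dN.m

46.8 dN.m


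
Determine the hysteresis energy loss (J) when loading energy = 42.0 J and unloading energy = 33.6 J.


Hysteresis loss = loading - unloading
= 42.0 - 33.6
= 8.4 J

8.4 J


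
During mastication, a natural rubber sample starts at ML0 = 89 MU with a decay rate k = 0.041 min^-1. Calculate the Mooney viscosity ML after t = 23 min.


ML = ML0 * exp(-k * t)
ML = 89 * exp(-0.041 * 23)
ML = 89 * 0.3895
ML = 34.66 MU

34.66 MU


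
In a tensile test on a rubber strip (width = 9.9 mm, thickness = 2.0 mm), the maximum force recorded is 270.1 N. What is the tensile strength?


Area = width * thickness = 9.9 * 2.0 = 19.8 mm^2
TS = force / area = 270.1 / 19.8 = 13.64 MPa

13.64 MPa


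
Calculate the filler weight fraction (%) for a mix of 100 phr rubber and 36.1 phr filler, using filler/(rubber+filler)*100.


Filler % = filler / (rubber + filler) * 100
= 36.1 / (100 + 36.1) * 100
= 36.1 / 136.1 * 100
= 26.52%

26.52%


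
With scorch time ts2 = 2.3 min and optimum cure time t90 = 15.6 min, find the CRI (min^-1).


CRI = 100 / (t90 - ts2)
= 100 / (15.6 - 2.3)
= 100 / 13.3
= 7.52 min^-1

7.52 min^-1


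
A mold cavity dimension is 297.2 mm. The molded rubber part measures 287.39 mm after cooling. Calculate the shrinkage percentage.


Shrinkage = (mold - part) / mold * 100
= (297.2 - 287.39) / 297.2 * 100
= 9.81 / 297.2 * 100
= 3.3%

3.3%


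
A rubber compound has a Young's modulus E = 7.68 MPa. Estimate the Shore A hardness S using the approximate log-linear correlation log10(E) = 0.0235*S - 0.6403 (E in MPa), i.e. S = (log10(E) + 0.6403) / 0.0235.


log10(E) = 0.0235*S - 0.6403  =>  S = (log10(E) + 0.6403) / 0.0235
log10(7.68) = 0.885361
S = (0.885361 + 0.6403) / 0.0235 = 1.525661 / 0.0235
S = 64.9

Shore A = 64.9


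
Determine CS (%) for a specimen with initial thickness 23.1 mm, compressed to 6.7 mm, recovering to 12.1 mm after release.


CS = (t0 - recovered) / (t0 - ts) * 100
= (23.1 - 12.1) / (23.1 - 6.7) * 100
= 11.0 / 16.4 * 100
= 67.1%

67.1%


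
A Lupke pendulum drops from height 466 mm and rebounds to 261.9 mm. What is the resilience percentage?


Resilience = h_rebound / h_drop * 100
= 261.9 / 466 * 100
= 56.2%

56.2%


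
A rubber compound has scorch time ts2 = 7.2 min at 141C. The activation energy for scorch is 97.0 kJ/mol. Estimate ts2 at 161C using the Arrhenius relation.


Convert temperatures: T1 = 141 + 273.15 = 414.15 K, T2 = 161 + 273.15 = 434.15 K
ts2_new = 7.2 * exp(97000 / 8.314 * (1/434.15 - 1/414.15))
1/T2 - 1/T1 = -1.1123e-04
ts2_new = 1.97 min

1.97 min


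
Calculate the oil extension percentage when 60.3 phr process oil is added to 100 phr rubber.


Oil % = oil / (100 + oil) * 100
= 60.3 / (100 + 60.3) * 100
= 60.3 / 160.3 * 100
= 37.62%

37.62%


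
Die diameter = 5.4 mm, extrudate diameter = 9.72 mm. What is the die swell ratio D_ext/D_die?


Die swell ratio = D_extrudate / D_die
= 9.72 / 5.4
= 1.8

Die swell = 1.8


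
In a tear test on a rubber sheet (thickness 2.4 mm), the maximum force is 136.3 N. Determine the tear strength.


Tear strength = force / thickness
= 136.3 / 2.4
= 56.79 N/mm

56.79 N/mm


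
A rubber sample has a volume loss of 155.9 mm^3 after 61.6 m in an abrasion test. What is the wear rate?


Rate = volume_loss / distance
= 155.9 / 61.6
= 2.531 mm^3/m

2.531 mm^3/m


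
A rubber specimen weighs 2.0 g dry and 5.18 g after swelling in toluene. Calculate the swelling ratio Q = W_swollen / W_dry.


Q = W_swollen / W_dry
Q = 5.18 / 2.0
Q = 2.59

Q = 2.59


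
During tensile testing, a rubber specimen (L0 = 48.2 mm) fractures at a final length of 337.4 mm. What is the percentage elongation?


Elongation = (Lf - L0) / L0 * 100
= (337.4 - 48.2) / 48.2 * 100
= 289.2 / 48.2 * 100
= 600.0%

600.0%


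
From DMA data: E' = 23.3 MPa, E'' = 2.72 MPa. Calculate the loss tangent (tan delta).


tan delta = E'' / E'
= 2.72 / 23.3
= 0.1167

tan delta = 0.1167


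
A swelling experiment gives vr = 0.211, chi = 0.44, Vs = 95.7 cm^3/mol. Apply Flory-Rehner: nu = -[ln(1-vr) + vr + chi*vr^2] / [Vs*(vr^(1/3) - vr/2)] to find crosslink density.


ln(1 - vr) = ln(1 - 0.211) = -0.2370
Numerator = -((-0.2370) + 0.211 + 0.44 * 0.211^2) = 0.0064
Denominator = 95.7 * (0.211^(1/3) - 0.211/2) = 46.8771
nu = 0.0064 / 46.8771 = 1.3652e-04 mol/cm^3

1.3652e-04 mol/cm^3


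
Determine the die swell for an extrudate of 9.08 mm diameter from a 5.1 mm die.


Die swell ratio = D_extrudate / D_die
= 9.08 / 5.1
= 1.78

Die swell = 1.78


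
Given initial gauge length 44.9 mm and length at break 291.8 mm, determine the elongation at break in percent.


Elongation = (Lf - L0) / L0 * 100
= (291.8 - 44.9) / 44.9 * 100
= 246.9 / 44.9 * 100
= 549.9%

549.9%


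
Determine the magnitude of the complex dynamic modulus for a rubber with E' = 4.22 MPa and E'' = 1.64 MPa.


|E*| = sqrt(E'^2 + E''^2)
= sqrt(4.22^2 + 1.64^2)
= sqrt(17.8084 + 2.6896)
= 4.527 MPa

4.527 MPa


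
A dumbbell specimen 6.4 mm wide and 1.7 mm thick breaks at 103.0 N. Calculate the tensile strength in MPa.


Area = width * thickness = 6.4 * 1.7 = 10.88 mm^2
TS = force / area = 103.0 / 10.88 = 9.47 MPa

9.47 MPa


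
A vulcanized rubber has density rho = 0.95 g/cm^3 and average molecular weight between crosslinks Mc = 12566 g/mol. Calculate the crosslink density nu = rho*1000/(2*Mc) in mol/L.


nu = rho * 1000 / (2 * Mc)
nu = 0.95 * 1000 / (2 * 12566)
nu = 950.0 / 25132
nu = 0.0378 mol/L

0.0378 mol/L


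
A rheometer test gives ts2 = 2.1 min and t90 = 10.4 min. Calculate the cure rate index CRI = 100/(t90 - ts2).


CRI = 100 / (t90 - ts2)
= 100 / (10.4 - 2.1)
= 100 / 8.3
= 12.05 min^-1

12.05 min^-1


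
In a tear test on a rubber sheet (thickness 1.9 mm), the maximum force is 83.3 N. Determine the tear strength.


Tear strength = force / thickness
= 83.3 / 1.9
= 43.84 N/mm

43.84 N/mm


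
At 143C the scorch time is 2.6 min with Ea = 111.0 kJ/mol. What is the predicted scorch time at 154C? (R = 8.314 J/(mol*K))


Convert temperatures: T1 = 143 + 273.15 = 416.15 K, T2 = 154 + 273.15 = 427.15 K
ts2_new = 2.6 * exp(111000 / 8.314 * (1/427.15 - 1/416.15))
1/T2 - 1/T1 = -6.1882e-05
ts2_new = 1.14 min

1.14 min


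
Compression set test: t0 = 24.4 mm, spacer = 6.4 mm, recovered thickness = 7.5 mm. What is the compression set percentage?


CS = (t0 - recovered) / (t0 - ts) * 100
= (24.4 - 7.5) / (24.4 - 6.4) * 100
= 16.9 / 18.0 * 100
= 93.9%

93.9%


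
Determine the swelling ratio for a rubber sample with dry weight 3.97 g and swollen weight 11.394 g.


Q = W_swollen / W_dry
Q = 11.394 / 3.97
Q = 2.87

Q = 2.87


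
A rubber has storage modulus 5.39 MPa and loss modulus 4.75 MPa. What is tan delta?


tan delta = E'' / E'
= 4.75 / 5.39
= 0.8813

tan delta = 0.8813


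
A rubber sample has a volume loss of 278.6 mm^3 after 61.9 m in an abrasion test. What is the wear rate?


Rate = volume_loss / distance
= 278.6 / 61.9
= 4.501 mm^3/m

4.501 mm^3/m


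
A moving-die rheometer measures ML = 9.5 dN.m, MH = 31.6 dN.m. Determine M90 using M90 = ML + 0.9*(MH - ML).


M90 = ML + 0.9 * (MH - ML)
M90 = 9.5 + 0.9 * (31.6 - 9.5)
M90 = 9.5 + 0.9 * 22.1
M90 = 29.39 dN.m

29.39 dN.m


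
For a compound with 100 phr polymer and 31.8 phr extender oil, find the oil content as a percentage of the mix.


Oil % = oil / (100 + oil) * 100
= 31.8 / (100 + 31.8) * 100
= 31.8 / 131.8 * 100
= 24.13%

24.13%


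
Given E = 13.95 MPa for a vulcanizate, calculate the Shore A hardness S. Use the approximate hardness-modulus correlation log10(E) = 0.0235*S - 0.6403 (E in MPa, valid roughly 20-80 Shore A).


log10(E) = 0.0235*S - 0.6403  =>  S = (log10(E) + 0.6403) / 0.0235
log10(13.95) = 1.144574
S = (1.144574 + 0.6403) / 0.0235 = 1.784874 / 0.0235
S = 76.0

Shore A = 76.0


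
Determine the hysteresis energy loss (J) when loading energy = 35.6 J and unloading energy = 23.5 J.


Hysteresis loss = loading - unloading
= 35.6 - 23.5
= 12.1 J

12.1 J


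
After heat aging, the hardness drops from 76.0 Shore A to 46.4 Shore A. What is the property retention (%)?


Retention = aged / original * 100
= 46.4 / 76.0 * 100
= 61.1%

61.1%


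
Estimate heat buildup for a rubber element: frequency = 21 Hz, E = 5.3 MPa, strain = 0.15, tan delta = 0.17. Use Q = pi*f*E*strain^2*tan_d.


Q = pi * f * E * strain^2 * tan_d
= pi * 21 * 5.3 * 0.15^2 * 0.17
= pi * 21 * 5.3 * 0.0225 * 0.17
= 1.3374

Q = 1.3374


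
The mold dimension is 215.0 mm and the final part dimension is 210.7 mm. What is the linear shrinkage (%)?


Shrinkage = (mold - part) / mold * 100
= (215.0 - 210.7) / 215.0 * 100
= 4.3 / 215.0 * 100
= 2.0%

2.0%


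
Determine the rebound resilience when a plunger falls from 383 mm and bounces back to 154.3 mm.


Resilience = h_rebound / h_drop * 100
= 154.3 / 383 * 100
= 40.3%

40.3%


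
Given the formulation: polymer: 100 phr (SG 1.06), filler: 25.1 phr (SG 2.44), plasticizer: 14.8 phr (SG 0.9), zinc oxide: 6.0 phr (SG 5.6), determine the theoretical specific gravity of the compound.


Sum of weights = 145.9
Volume contributions:
  polymer: 100/1.06 = 94.3396
  filler: 25.1/2.44 = 10.2869
  plasticizer: 14.8/0.9 = 16.4444
  zinc oxide: 6.0/5.6 = 1.0714
Sum of volumes = 122.1424
SG = 145.9 / 122.1424 = 1.195

SG = 1.195


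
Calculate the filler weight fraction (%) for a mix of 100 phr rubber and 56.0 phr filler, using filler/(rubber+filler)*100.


Filler % = filler / (rubber + filler) * 100
= 56.0 / (100 + 56.0) * 100
= 56.0 / 156.0 * 100
= 35.9%

35.9%


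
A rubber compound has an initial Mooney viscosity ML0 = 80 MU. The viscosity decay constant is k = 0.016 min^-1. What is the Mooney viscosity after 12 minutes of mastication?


ML = ML0 * exp(-k * t)
ML = 80 * exp(-0.016 * 12)
ML = 80 * 0.8253
ML = 66.02 MU

66.02 MU


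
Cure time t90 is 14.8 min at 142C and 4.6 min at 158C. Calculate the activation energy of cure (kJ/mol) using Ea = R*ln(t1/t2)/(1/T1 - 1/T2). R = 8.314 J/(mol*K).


T1 = 415.15 K, T2 = 431.15 K
1/T1 - 1/T2 = 8.9390e-05
ln(t1/t2) = ln(14.8/4.6) = 1.1686
Ea = 8.314 * 1.1686 / 8.9390e-05 = 108687.2321 J/mol
Ea = 108.69 kJ/mol

108.69 kJ/mol


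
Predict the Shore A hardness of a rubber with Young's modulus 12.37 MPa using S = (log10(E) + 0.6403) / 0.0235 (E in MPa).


log10(E) = 0.0235*S - 0.6403  =>  S = (log10(E) + 0.6403) / 0.0235
log10(12.37) = 1.092370
S = (1.092370 + 0.6403) / 0.0235 = 1.732670 / 0.0235
S = 73.7

Shore A = 73.7


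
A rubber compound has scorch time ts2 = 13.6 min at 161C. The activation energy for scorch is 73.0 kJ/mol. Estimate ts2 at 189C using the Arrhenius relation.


Convert temperatures: T1 = 161 + 273.15 = 434.15 K, T2 = 189 + 273.15 = 462.15 K
ts2_new = 13.6 * exp(73000 / 8.314 * (1/462.15 - 1/434.15))
1/T2 - 1/T1 = -1.3955e-04
ts2_new = 3.99 min

3.99 min


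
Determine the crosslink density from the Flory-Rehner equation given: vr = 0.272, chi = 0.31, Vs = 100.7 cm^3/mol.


ln(1 - vr) = ln(1 - 0.272) = -0.3175
Numerator = -((-0.3175) + 0.272 + 0.31 * 0.272^2) = 0.0225
Denominator = 100.7 * (0.272^(1/3) - 0.272/2) = 51.5506
nu = 0.0225 / 51.5506 = 4.3684e-04 mol/cm^3

4.3684e-04 mol/cm^3


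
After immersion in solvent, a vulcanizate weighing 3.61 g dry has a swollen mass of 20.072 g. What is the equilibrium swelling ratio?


Q = W_swollen / W_dry
Q = 20.072 / 3.61
Q = 5.56

Q = 5.56


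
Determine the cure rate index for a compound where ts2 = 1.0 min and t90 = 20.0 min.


CRI = 100 / (t90 - ts2)
= 100 / (20.0 - 1.0)
= 100 / 19.0
= 5.26 min^-1

5.26 min^-1


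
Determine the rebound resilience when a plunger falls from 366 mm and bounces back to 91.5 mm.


Resilience = h_rebound / h_drop * 100
= 91.5 / 366 * 100
= 25.0%

25.0%


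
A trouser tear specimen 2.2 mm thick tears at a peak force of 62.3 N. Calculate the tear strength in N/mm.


Tear strength = force / thickness
= 62.3 / 2.2
= 28.32 N/mm

28.32 N/mm


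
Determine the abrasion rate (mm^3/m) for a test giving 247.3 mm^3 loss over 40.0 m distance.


Rate = volume_loss / distance
= 247.3 / 40.0
= 6.183 mm^3/m

6.183 mm^3/m


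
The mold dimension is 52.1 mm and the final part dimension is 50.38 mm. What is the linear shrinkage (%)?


Shrinkage = (mold - part) / mold * 100
= (52.1 - 50.38) / 52.1 * 100
= 1.72 / 52.1 * 100
= 3.3%

3.3%


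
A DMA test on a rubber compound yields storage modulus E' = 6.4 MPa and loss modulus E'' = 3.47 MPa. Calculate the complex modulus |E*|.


|E*| = sqrt(E'^2 + E''^2)
= sqrt(6.4^2 + 3.47^2)
= sqrt(40.9600 + 12.0409)
= 7.28 MPa

7.28 MPa


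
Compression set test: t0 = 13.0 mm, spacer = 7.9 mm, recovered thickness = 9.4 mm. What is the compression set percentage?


CS = (t0 - recovered) / (t0 - ts) * 100
= (13.0 - 9.4) / (13.0 - 7.9) * 100
= 3.6 / 5.1 * 100
= 70.6%

70.6%


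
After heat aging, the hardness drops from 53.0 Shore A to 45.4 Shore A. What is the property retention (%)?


Retention = aged / original * 100
= 45.4 / 53.0 * 100
= 85.7%

85.7%


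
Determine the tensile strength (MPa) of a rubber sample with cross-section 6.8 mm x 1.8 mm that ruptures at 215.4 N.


Area = width * thickness = 6.8 * 1.8 = 12.24 mm^2
TS = force / area = 215.4 / 12.24 = 17.6 MPa

17.6 MPa


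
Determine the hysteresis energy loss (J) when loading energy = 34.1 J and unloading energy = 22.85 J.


Hysteresis loss = loading - unloading
= 34.1 - 22.85
= 11.25 J

11.25 J


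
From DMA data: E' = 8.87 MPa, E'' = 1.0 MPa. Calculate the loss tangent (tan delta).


tan delta = E'' / E'
= 1.0 / 8.87
= 0.1127

tan delta = 0.1127
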